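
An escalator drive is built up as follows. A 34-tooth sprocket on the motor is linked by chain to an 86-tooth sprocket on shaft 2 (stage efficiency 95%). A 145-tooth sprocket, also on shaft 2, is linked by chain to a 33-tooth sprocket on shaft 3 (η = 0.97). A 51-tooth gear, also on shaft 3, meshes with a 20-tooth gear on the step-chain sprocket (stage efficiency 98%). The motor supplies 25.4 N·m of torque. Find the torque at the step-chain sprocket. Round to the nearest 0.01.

chain 86/34 = 2.5294 → τ = 25.4·2.5294·0.95 = 61.035 N·m
chain 33/145 = 0.22759 → τ = 61.035·0.22759·0.97 = 13.474 N·m
gear mesh 20/51 = 0.39216 → τ = 13.474·0.39216·0.98 = 5.1782 N·m

5.18 N·m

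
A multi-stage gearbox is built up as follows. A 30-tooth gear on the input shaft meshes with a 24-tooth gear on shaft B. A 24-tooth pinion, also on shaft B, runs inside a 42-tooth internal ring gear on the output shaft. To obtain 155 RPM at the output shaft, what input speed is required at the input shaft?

Overall ratio R = 0.8 × 1.75 = 1.4.
Required input speed = output speed × R = 155 × 1.4 = 217 RPM.

217 RPM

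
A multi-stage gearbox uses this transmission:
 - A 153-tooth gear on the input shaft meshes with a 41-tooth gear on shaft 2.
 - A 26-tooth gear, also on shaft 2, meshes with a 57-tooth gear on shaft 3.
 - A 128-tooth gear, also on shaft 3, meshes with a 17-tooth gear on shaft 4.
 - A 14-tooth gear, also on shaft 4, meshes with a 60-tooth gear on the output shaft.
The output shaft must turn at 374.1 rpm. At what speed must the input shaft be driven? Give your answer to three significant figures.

Overall ratio R = 0.26797 × 2.1923 × 0.13281 × 4.2857 = 0.33439.
Required input speed = output speed × R = 374.1 × 0.33439 = 125.1 rpm.

125 rpm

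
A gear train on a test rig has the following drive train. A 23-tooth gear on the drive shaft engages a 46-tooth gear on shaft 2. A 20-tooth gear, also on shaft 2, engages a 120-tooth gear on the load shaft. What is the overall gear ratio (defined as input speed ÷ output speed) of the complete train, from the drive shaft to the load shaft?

Each stage contributes driven/driver: gear mesh 46/23 = 2, gear mesh 120/20 = 6.
Overall: 2 × 6 = 12.

12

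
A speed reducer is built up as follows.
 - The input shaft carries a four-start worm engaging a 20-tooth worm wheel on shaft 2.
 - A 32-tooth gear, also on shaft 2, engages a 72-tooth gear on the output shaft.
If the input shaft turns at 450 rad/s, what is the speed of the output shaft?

40 rad/s

worm 20/4 = 5 → 450/5 = 90 rad/s
gear mesh 72/32 = 2.25 → 90/2.25 = 40 rad/s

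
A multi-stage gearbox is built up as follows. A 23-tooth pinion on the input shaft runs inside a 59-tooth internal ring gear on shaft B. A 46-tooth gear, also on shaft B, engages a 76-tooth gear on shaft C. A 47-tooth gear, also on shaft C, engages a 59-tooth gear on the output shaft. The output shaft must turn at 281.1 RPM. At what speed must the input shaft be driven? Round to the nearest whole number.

1496 RPM

Overall ratio R = 2.5652 × 1.6522 × 1.2553 = 5.3203.
Required input speed = output speed × R = 281.1 × 5.3203 = 1495.5 RPM.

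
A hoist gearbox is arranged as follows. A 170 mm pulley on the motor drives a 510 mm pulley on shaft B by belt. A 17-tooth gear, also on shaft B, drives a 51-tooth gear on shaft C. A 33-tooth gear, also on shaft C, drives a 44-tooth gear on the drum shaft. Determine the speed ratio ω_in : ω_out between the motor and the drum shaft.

Each stage contributes driven/driver: belt 510/170 = 3, gear mesh 51/17 = 3, gear mesh 44/33 = 1.3333.
Overall: 3 × 3 × 1.3333 = 12.

12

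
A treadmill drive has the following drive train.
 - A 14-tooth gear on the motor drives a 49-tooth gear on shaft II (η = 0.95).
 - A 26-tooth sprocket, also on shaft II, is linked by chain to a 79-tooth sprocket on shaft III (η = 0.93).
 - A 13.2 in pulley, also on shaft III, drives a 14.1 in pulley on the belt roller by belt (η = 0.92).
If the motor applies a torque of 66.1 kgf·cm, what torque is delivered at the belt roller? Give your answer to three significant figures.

Gear mesh: ratio = 49/14 = 3.5; torque at shaft II = 66.1 × 3.5 × 0.95 = 219.78 kgf·cm.
Chain: ratio = 79/26 = 3.0385; torque at shaft III = 219.78 × 3.0385 × 0.93 = 621.05 kgf·cm.
Belt: ratio = 14.1/13.2 = 1.0682; torque at the belt roller = 621.05 × 1.0682 × 0.92 = 610.33 kgf·cm.

610 kgf·cm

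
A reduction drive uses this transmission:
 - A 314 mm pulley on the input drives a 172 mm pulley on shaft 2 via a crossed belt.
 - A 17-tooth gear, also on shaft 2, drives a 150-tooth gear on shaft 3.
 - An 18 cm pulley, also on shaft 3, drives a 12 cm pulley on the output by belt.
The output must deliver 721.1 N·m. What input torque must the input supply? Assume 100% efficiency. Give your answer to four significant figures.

223.8 N·m

Overall ratio R = 0.54777 × 8.8235 × 0.66667 = 3.2222.
Input torque = output torque / R = 721.1 / 3.2222 = 223.79 N·m.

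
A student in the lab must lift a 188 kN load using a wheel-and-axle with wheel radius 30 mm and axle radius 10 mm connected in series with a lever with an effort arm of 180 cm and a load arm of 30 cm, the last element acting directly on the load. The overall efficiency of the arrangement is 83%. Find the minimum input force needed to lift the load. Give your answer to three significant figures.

Wheel-and-axle MA = R/r = 30/10 = 3.
Lever MA = effort arm / load arm = 180/30 = 6.
Combined ideal MA = 3 × 6 = 18.
Actual MA = 18 × 0.83 = 14.94.
Effort = load / actual MA = 188 / 14.94 = 12.584 kN.

12.6 kN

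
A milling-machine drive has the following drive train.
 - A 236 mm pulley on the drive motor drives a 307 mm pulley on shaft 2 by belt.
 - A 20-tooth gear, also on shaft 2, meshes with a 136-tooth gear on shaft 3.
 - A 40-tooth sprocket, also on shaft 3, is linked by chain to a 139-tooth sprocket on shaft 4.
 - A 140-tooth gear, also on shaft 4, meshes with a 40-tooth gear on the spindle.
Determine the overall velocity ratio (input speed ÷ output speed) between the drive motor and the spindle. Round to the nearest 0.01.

Each stage contributes driven/driver: belt 307/236 = 1.3008, gear mesh 136/20 = 6.8, chain 139/40 = 3.475, gear mesh 40/140 = 0.28571.
Overall: 1.3008 × 6.8 × 3.475 × 0.28571 = 8.7826.

8.78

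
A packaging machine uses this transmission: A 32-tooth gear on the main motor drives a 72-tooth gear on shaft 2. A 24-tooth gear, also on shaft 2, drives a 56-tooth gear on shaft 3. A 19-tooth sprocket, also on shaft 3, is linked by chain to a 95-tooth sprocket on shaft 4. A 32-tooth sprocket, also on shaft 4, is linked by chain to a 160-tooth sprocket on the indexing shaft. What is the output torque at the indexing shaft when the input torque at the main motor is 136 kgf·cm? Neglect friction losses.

17850 kgf·cm

After the gear mesh (72/32): 136 × 2.25 = 306 kgf·cm
After the gear mesh (56/24): 306 × 2.3333 = 714 kgf·cm
After the chain (95/19): 714 × 5 = 3570 kgf·cm
After the chain (160/32): 3570 × 5 = 17850 kgf·cm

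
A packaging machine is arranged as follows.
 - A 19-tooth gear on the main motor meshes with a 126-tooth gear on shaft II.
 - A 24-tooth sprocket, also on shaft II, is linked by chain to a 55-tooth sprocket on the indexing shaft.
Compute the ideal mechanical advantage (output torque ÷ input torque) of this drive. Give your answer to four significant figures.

15.20

Each stage contributes driven/driver: gear mesh 126/19 = 6.6316, chain 55/24 = 2.2917.
Overall: 6.6316 × 2.2917 = 15.197.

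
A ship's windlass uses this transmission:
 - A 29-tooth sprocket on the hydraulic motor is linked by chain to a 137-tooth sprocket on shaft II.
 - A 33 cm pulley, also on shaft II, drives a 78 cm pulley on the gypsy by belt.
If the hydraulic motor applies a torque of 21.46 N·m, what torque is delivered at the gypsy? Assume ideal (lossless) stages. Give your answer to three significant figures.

240 N·m

After the chain (137/29): 21.46 × 4.7241 = 101.38 N·m
After the belt (78/33): 101.38 × 2.3636 = 239.63 N·m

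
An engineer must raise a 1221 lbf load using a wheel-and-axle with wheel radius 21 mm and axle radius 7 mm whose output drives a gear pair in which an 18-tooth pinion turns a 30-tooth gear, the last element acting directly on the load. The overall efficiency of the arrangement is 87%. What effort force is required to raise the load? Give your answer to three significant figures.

281 lbf

Wheel-and-axle MA = R/r = 21/7 = 3.
Gear pair MA = 30/18 = 1.6667.
Combined ideal MA = 3 × 1.6667 = 5.
Actual MA = 5 × 0.87 = 4.35.
Effort = load / actual MA = 1221 / 4.35 = 280.69 lbf.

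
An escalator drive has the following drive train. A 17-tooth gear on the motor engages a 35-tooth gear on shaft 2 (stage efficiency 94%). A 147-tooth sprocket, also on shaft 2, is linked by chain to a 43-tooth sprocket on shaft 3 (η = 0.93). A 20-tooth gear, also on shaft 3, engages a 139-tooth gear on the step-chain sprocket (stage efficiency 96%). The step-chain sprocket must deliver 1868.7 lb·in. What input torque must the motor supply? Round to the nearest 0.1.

Overall ratio R = 2.0588 × 0.29252 × 6.95 = 4.1856; overall efficiency η = 0.94 × 0.93 × 0.96 = 0.8392.
Input torque = output torque / (R × η) = 1868.7 / (4.1856 × 0.8392) = 531.99 lb·in.

532.0 lb·in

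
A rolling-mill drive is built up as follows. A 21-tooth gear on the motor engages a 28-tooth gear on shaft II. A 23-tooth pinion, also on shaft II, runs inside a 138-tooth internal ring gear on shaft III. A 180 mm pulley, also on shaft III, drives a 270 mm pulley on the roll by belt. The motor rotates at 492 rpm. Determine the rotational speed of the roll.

41 rpm

Gear mesh: ratio = 28/21 = 1.3333, so shaft II turns at 492 / 1.3333 = 369 rpm.
Internal gear: ratio = 138/23 = 6, so shaft III turns at 369 / 6 = 61.5 rpm.
Belt: ratio = 270/180 = 1.5, so the roll turns at 61.5 / 1.5 = 41 rpm.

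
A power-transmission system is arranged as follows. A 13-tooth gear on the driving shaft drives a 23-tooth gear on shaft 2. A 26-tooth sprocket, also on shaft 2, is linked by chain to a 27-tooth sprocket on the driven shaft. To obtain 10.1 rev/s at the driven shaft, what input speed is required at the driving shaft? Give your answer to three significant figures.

18.6 rev/s

Overall ratio R = 1.7692 × 1.0385 = 1.8373.
Required input speed = output speed × R = 10.1 × 1.8373 = 18.557 rev/s.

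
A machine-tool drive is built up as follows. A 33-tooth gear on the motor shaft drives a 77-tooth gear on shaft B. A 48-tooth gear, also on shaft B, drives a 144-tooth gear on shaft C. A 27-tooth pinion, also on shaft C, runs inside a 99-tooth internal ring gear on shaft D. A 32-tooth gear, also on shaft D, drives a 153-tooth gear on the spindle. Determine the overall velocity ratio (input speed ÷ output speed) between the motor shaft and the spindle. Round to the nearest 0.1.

122.7

Each stage contributes driven/driver: gear mesh 77/33 = 2.3333, gear mesh 144/48 = 3, internal gear 99/27 = 3.6667, gear mesh 153/32 = 4.7812.
Overall: 2.3333 × 3 × 3.6667 × 4.7812 = 122.72.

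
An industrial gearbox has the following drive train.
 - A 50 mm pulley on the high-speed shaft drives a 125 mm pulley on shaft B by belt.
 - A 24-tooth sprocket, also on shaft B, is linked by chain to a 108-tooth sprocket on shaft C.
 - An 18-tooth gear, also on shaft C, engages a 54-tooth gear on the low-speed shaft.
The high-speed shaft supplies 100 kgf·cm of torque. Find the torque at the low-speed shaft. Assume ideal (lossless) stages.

3375 kgf·cm

Belt: ratio = 125/50 = 2.5; torque at shaft B = 100 × 2.5 = 250 kgf·cm.
Chain: ratio = 108/24 = 4.5; torque at shaft C = 250 × 4.5 = 1125 kgf·cm.
Gear mesh: ratio = 54/18 = 3; torque at the low-speed shaft = 1125 × 3 = 3375 kgf·cm.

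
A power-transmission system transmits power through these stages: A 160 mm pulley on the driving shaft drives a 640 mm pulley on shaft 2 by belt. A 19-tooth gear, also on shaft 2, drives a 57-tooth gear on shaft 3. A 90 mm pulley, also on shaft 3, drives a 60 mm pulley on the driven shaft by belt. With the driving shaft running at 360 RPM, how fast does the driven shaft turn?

Belt: ratio = 640/160 = 4, so shaft 2 turns at 360 / 4 = 90 RPM.
Gear mesh: ratio = 57/19 = 3, so shaft 3 turns at 90 / 3 = 30 RPM.
Belt: ratio = 60/90 = 0.66667, so the driven shaft turns at 30 / 0.66667 = 45 RPM.

45 RPM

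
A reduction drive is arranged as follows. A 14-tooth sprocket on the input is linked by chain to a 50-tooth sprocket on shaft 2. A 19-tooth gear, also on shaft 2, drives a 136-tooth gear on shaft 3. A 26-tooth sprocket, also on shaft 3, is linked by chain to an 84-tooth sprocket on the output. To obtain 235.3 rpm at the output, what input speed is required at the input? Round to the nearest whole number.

Overall ratio R = 3.5714 × 7.1579 × 3.2308 = 82.591.
Required input speed = output speed × R = 235.3 × 82.591 = 19434 rpm.

19434 rpm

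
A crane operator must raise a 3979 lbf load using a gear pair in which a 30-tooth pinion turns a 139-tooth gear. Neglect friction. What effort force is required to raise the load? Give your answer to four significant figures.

858.8 lbf

Gear pair MA = 139/30 = 4.6333.
Effort = load / MA = 3979 / 4.6333 = 858.78 lbf.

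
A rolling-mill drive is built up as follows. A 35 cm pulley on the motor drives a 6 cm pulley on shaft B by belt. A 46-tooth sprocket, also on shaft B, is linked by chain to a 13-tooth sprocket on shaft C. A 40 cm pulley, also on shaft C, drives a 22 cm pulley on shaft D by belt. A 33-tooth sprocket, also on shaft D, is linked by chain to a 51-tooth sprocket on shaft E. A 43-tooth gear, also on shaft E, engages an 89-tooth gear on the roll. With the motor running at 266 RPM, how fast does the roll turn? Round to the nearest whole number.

belt 6/35 = 0.17143 → 266/0.17143 = 1551.7 RPM
chain 13/46 = 0.28261 → 1551.7/0.28261 = 5490.5 RPM
belt 22/40 = 0.55 → 5490.5/0.55 = 9982.8 RPM
chain 51/33 = 1.5455 → 9982.8/1.5455 = 6459.4 RPM
gear mesh 89/43 = 2.0698 → 6459.4/2.0698 = 3120.8 RPM

3121 RPM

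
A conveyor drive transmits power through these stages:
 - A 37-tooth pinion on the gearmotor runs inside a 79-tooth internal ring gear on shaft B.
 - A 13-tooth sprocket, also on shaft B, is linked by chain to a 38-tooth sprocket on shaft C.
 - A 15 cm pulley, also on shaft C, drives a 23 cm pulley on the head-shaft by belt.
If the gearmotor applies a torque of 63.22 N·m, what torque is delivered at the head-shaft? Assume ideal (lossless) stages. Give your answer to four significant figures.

605.0 N·m

internal gear 79/37 = 2.1351 → τ = 63.22·2.1351 = 134.98 N·m
chain 38/13 = 2.9231 → τ = 134.98·2.9231 = 394.57 N·m
belt 23/15 = 1.5333 → τ = 394.57·1.5333 = 605 N·m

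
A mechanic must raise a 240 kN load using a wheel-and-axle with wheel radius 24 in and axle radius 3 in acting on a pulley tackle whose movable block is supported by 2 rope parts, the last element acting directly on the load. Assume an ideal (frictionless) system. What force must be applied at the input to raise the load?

15 kN

Wheel-and-axle MA = R/r = 24/3 = 8.
Block-and-tackle MA = number of supporting rope parts = 2.
Combined ideal MA = 8 × 2 = 16.
Effort = load / MA = 240 / 16 = 15 kN.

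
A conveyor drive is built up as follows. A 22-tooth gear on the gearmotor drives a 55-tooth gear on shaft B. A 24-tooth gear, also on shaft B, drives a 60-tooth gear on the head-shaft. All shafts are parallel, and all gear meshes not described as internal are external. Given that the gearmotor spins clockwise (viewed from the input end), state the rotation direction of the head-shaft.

the gearmotor → shaft B: external mesh, 1 reversal → CCW.
shaft B → the head-shaft: external mesh, 1 reversal → CW.
2 reversals in total — an even number — so the head-shaft turns the same way as the gearmotor.

clockwise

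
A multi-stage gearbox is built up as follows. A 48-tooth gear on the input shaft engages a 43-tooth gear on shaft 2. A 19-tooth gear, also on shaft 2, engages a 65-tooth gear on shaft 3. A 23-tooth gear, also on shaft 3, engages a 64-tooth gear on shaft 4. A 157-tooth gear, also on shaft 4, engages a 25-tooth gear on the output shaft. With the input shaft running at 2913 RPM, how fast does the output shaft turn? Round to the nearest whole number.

gear mesh 43/48 = 0.89583 → 2913/0.89583 = 3251.7 RPM
gear mesh 65/19 = 3.4211 → 3251.7/3.4211 = 950.5 RPM
gear mesh 64/23 = 2.7826 → 950.5/2.7826 = 341.59 RPM
gear mesh 25/157 = 0.15924 → 341.59/0.15924 = 2145.2 RPM

2145 RPM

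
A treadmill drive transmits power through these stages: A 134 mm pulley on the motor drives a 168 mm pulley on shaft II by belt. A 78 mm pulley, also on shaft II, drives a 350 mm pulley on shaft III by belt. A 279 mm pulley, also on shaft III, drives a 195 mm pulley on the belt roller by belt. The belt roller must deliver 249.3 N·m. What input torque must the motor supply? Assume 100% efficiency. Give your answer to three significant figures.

Overall ratio R = 1.2537 × 4.4872 × 0.69892 = 3.932.
Input torque = output torque / R = 249.3 / 3.932 = 63.404 N·m.

63.4 N·m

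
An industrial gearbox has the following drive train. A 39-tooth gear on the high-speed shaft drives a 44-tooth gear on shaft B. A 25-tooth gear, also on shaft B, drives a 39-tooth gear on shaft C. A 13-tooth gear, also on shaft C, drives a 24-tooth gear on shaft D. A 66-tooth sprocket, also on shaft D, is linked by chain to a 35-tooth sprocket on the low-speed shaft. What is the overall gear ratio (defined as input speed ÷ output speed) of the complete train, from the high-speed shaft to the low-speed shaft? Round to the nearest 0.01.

1.72

Each stage contributes driven/driver: gear mesh 44/39 = 1.1282, gear mesh 39/25 = 1.56, gear mesh 24/13 = 1.8462, chain 35/66 = 0.5303.
Overall: 1.1282 × 1.56 × 1.8462 × 0.5303 = 1.7231.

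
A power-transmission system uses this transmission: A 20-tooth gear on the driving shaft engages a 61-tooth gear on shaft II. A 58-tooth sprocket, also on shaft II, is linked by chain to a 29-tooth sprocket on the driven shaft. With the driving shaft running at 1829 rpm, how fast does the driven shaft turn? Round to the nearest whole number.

1199 rpm

gear mesh 61/20 = 3.05 → 1829/3.05 = 599.67 rpm
chain 29/58 = 0.5 → 599.67/0.5 = 1199.3 rpm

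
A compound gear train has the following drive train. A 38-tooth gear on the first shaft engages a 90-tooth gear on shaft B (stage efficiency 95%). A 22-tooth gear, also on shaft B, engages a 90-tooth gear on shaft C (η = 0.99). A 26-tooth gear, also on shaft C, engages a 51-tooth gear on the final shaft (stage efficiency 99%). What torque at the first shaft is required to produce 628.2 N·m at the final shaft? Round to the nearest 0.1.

Overall ratio R = 2.3684 × 4.0909 × 1.9615 = 19.005; overall efficiency η = 0.95 × 0.99 × 0.99 = 0.9311.
Input torque = output torque / (R × η) = 628.2 / (19.005 × 0.9311) = 35.5 N·m.

35.5 N·m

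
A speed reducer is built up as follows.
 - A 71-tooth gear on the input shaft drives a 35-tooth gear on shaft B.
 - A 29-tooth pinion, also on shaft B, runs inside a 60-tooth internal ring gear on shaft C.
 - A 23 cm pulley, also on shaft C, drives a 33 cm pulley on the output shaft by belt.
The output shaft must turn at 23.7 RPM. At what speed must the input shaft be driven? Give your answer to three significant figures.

34.7 RPM

Overall ratio R = 0.49296 × 2.069 × 1.4348 = 1.4634.
Required input speed = output speed × R = 23.7 × 1.4634 = 34.681 RPM.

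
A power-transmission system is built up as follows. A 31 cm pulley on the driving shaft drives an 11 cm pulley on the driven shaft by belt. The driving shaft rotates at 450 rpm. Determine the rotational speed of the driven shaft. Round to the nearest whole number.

the driving shaft → the driven shaft (belt, 11/31): 450 ÷ 0.35484 = 1268.2 rpm

1268 rpm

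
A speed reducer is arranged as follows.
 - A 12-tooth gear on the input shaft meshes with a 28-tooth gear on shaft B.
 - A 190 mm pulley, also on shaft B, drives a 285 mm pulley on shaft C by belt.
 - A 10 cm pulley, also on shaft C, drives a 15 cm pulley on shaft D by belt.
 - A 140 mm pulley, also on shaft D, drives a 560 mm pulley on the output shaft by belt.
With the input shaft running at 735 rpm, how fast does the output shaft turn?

Gear mesh: ratio = 28/12 = 2.3333, so shaft B turns at 735 / 2.3333 = 315 rpm.
Belt: ratio = 285/190 = 1.5, so shaft C turns at 315 / 1.5 = 210 rpm.
Belt: ratio = 15/10 = 1.5, so shaft D turns at 210 / 1.5 = 140 rpm.
Belt: ratio = 560/140 = 4, so the output shaft turns at 140 / 4 = 35 rpm.

35 rpm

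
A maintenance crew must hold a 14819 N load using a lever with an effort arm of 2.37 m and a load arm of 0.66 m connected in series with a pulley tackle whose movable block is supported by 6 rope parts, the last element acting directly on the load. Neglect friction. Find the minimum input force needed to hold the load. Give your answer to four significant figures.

Lever MA = effort arm / load arm = 2.37/0.66 = 3.5909.
Block-and-tackle MA = number of supporting rope parts = 6.
Combined ideal MA = 3.5909 × 6 = 21.545.
Effort = load / MA = 14819 / 21.545 = 687.8 N.

687.8 N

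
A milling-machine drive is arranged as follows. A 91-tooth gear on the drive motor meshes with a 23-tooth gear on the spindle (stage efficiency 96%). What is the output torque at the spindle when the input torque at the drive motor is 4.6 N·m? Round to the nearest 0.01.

Gear mesh: ratio = 23/91 = 0.25275; torque at the spindle = 4.6 × 0.25275 × 0.96 = 1.1161 N·m.

1.12 N·m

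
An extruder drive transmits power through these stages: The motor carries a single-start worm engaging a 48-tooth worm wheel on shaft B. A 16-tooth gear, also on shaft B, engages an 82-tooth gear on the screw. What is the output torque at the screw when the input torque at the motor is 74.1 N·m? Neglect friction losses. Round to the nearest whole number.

18229 N·m

After the worm (48/1): 74.1 × 48 = 3556.8 N·m
After the gear mesh (82/16): 3556.8 × 5.125 = 18229 N·m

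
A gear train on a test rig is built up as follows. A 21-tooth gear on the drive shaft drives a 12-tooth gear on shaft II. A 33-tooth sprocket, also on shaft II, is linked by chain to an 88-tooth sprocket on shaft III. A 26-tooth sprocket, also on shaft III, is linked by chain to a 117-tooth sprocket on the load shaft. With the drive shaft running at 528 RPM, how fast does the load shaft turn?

gear mesh 12/21 = 0.57143 → 528/0.57143 = 924 RPM
chain 88/33 = 2.6667 → 924/2.6667 = 346.5 RPM
chain 117/26 = 4.5 → 346.5/4.5 = 77 RPM

77 RPM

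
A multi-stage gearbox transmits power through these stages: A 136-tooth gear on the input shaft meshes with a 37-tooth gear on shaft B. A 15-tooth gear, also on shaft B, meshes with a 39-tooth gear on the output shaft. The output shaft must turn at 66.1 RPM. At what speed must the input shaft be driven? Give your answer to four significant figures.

Overall ratio R = 0.27206 × 2.6 = 0.70735.
Required input speed = output speed × R = 66.1 × 0.70735 = 46.756 RPM.

46.76 RPM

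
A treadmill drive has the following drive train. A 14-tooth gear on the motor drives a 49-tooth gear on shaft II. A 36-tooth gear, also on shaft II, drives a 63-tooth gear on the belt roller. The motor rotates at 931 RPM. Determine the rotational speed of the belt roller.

gear mesh 49/14 = 3.5 → 931/3.5 = 266 RPM
gear mesh 63/36 = 1.75 → 266/1.75 = 152 RPM

152 RPM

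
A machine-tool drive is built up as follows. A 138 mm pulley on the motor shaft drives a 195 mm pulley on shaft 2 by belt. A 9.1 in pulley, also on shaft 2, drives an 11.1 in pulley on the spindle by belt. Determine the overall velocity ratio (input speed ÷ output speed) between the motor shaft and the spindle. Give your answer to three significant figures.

Each stage contributes driven/driver: belt 195/138 = 1.413, belt 11.1/9.1 = 1.2198.
Overall: 1.413 × 1.2198 = 1.7236.

1.72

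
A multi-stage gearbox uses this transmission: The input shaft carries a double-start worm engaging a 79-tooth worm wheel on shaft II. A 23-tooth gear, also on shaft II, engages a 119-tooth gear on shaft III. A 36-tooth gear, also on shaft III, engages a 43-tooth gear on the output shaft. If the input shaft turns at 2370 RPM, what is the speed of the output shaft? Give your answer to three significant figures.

9.71 RPM

Worm: ratio = 79/2 = 39.5, so shaft II turns at 2370 / 39.5 = 60 RPM.
Gear mesh: ratio = 119/23 = 5.1739, so shaft III turns at 60 / 5.1739 = 11.597 RPM.
Gear mesh: ratio = 43/36 = 1.1944, so the output shaft turns at 11.597 / 1.1944 = 9.7088 RPM.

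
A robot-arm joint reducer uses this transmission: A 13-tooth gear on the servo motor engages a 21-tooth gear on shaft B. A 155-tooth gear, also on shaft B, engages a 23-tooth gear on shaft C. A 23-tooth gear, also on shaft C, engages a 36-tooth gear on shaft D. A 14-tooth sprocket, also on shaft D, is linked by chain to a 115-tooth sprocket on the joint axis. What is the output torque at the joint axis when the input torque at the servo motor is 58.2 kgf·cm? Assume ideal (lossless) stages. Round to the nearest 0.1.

Gear mesh: ratio = 21/13 = 1.6154; torque at shaft B = 58.2 × 1.6154 = 94.015 kgf·cm.
Gear mesh: ratio = 23/155 = 0.14839; torque at shaft C = 94.015 × 0.14839 = 13.951 kgf·cm.
Gear mesh: ratio = 36/23 = 1.5652; torque at shaft D = 13.951 × 1.5652 = 21.836 kgf·cm.
Chain: ratio = 115/14 = 8.2143; torque at the joint axis = 21.836 × 8.2143 = 179.37 kgf·cm.

179.4 kgf·cm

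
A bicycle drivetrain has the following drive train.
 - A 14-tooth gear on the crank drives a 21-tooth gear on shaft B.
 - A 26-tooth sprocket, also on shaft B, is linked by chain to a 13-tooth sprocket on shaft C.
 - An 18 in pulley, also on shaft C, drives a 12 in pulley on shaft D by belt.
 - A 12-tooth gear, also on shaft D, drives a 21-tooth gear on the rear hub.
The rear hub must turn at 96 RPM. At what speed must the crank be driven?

Overall ratio R = 1.5 × 0.5 × 0.66667 × 1.75 = 0.875.
Required input speed = output speed × R = 96 × 0.875 = 84 RPM.

84 RPM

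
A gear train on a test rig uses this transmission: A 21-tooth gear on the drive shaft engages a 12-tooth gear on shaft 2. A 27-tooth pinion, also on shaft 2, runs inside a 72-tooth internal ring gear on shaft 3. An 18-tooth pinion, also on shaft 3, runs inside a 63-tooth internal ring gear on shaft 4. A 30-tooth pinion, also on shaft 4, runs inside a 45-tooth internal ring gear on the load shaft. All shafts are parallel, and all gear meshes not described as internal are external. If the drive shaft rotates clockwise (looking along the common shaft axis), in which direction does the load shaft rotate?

counterclockwise

the drive shaft → shaft 2: external mesh, 1 reversal → CCW.
shaft 2 → shaft 3: internal mesh, same direction → CCW.
shaft 3 → shaft 4: internal mesh, same direction → CCW.
shaft 4 → the load shaft: internal mesh, same direction → CCW.
1 reversal in total — an odd number — so the load shaft turns opposite to the drive shaft.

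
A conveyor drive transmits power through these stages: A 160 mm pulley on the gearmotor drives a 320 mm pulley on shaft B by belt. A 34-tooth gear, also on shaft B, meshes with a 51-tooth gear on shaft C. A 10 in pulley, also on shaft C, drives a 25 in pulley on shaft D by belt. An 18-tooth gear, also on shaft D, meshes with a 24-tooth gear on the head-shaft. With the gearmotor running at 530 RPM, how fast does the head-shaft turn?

belt 320/160 = 2 → 530/2 = 265 RPM
gear mesh 51/34 = 1.5 → 265/1.5 = 176.67 RPM
belt 25/10 = 2.5 → 176.67/2.5 = 70.667 RPM
gear mesh 24/18 = 1.3333 → 70.667/1.3333 = 53 RPM

53 RPM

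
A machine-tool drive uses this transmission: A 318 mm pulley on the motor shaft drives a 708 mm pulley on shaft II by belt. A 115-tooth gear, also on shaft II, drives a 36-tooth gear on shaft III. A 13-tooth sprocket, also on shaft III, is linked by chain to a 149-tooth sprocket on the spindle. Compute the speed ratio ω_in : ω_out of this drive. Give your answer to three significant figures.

7.99

Each stage contributes driven/driver: belt 708/318 = 2.2264, gear mesh 36/115 = 0.31304, chain 149/13 = 11.462.
Overall: 2.2264 × 0.31304 × 11.462 = 7.9883.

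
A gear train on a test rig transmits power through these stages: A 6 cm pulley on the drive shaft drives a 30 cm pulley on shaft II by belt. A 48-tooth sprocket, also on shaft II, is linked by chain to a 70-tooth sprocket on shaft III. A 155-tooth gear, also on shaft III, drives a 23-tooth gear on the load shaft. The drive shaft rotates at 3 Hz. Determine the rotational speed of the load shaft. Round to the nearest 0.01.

2.77 Hz

the drive shaft → shaft II (belt, 30/6): 3 ÷ 5 = 0.6 Hz
shaft II → shaft III (chain, 70/48): 0.6 ÷ 1.4583 = 0.41143 Hz
shaft III → the load shaft (gear mesh, 23/155): 0.41143 ÷ 0.14839 = 2.7727 Hz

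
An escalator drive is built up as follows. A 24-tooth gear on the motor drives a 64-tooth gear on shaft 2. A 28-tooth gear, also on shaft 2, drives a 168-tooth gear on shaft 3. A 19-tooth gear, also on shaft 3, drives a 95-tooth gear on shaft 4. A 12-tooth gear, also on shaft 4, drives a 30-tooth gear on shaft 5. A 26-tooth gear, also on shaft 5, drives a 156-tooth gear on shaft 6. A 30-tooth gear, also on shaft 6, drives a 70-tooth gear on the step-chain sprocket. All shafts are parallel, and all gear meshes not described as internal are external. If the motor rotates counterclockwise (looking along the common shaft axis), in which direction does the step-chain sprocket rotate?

the motor → shaft 2: external mesh, 1 reversal → CW.
shaft 2 → shaft 3: external mesh, 1 reversal → CCW.
shaft 3 → shaft 4: external mesh, 1 reversal → CW.
shaft 4 → shaft 5: external mesh, 1 reversal → CCW.
shaft 5 → shaft 6: external mesh, 1 reversal → CW.
shaft 6 → the step-chain sprocket: external mesh, 1 reversal → CCW.
6 reversals in total — an even number — so the step-chain sprocket turns the same way as the motor.

counterclockwise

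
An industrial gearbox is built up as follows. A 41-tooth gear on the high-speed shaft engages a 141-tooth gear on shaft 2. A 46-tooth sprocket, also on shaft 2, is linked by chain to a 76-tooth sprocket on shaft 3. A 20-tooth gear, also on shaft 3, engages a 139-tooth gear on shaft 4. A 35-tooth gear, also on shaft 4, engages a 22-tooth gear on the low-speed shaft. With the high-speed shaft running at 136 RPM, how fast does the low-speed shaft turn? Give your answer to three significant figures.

gear mesh 141/41 = 3.439 → 136/3.439 = 39.546 RPM
chain 76/46 = 1.6522 → 39.546/1.6522 = 23.936 RPM
gear mesh 139/20 = 6.95 → 23.936/6.95 = 3.444 RPM
gear mesh 22/35 = 0.62857 → 3.444/0.62857 = 5.4791 RPM

5.48 RPM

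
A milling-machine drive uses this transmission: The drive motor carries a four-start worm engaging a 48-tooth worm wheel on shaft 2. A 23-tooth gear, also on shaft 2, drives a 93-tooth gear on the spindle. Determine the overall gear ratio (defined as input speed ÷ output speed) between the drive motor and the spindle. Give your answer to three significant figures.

48.5

Each stage contributes driven/driver: worm 48/4 = 12, gear mesh 93/23 = 4.0435.
Overall: 12 × 4.0435 = 48.522.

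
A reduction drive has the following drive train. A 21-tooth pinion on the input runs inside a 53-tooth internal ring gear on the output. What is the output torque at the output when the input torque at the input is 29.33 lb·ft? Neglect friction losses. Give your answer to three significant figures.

74.0 lb·ft

internal gear 53/21 = 2.5238 → τ = 29.33·2.5238 = 74.023 lb·ft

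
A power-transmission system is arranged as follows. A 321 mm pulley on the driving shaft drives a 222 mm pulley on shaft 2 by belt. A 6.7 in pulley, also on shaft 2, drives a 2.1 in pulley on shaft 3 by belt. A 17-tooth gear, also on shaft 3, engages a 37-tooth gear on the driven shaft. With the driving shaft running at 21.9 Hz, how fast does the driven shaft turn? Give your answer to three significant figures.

46.4 Hz

the driving shaft → shaft 2 (belt, 222/321): 21.9 ÷ 0.69159 = 31.666 Hz
shaft 2 → shaft 3 (belt, 2.1/6.7): 31.666 ÷ 0.31343 = 101.03 Hz
shaft 3 → the driven shaft (gear mesh, 37/17): 101.03 ÷ 2.1765 = 46.419 Hz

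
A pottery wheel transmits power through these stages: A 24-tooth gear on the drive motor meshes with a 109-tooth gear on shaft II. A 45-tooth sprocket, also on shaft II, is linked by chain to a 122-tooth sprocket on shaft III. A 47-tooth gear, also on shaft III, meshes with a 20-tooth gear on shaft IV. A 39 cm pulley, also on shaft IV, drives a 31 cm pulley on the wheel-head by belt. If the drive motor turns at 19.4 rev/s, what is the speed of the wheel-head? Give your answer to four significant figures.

4.658 rev/s

the drive motor → shaft II (gear mesh, 109/24): 19.4 ÷ 4.5417 = 4.2716 rev/s
shaft II → shaft III (chain, 122/45): 4.2716 ÷ 2.7111 = 1.5756 rev/s
shaft III → shaft IV (gear mesh, 20/47): 1.5756 ÷ 0.42553 = 3.7026 rev/s
shaft IV → the wheel-head (belt, 31/39): 3.7026 ÷ 0.79487 = 4.6581 rev/s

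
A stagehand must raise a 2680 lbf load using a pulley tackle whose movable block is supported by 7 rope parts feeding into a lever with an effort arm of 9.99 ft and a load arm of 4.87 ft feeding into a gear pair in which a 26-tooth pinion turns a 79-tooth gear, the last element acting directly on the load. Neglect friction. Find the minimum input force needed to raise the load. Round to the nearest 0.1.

61.4 lbf

Block-and-tackle MA = number of supporting rope parts = 7.
Lever MA = effort arm / load arm = 9.99/4.87 = 2.0513.
Gear pair MA = 79/26 = 3.0385.
Combined ideal MA = 7 × 2.0513 × 3.0385 = 43.63.
Effort = load / MA = 2680 / 43.63 = 61.425 lbf.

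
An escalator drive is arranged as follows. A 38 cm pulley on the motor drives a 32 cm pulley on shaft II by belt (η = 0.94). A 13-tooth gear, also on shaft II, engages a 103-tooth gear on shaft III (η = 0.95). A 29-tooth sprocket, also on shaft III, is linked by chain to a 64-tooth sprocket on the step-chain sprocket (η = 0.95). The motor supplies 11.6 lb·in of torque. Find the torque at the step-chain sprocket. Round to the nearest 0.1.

belt 32/38 = 0.84211 → τ = 11.6·0.84211·0.94 = 9.1823 lb·in
gear mesh 103/13 = 7.9231 → τ = 9.1823·7.9231·0.95 = 69.115 lb·in
chain 64/29 = 2.2069 → τ = 69.115·2.2069·0.95 = 144.9 lb·in

144.9 lb·in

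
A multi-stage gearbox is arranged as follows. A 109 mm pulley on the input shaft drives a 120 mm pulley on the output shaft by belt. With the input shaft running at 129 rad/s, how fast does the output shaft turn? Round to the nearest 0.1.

117.2 rad/s

Belt: ratio = 120/109 = 1.1009, so the output shaft turns at 129 / 1.1009 = 117.17 rad/s.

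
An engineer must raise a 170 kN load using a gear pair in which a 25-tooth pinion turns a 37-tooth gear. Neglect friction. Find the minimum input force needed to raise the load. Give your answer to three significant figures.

Gear pair MA = 37/25 = 1.48.
Effort = load / MA = 170 / 1.48 = 114.86 kN.

115 kN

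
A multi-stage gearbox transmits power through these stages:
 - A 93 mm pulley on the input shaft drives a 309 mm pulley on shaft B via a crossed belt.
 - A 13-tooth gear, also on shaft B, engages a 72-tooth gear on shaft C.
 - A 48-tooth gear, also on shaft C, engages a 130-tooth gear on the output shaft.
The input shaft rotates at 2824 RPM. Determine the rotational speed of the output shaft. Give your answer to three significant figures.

belt 309/93 = 3.3226 → 2824/3.3226 = 849.94 RPM
gear mesh 72/13 = 5.5385 → 849.94/5.5385 = 153.46 RPM
gear mesh 130/48 = 2.7083 → 153.46/2.7083 = 56.663 RPM

56.7 RPM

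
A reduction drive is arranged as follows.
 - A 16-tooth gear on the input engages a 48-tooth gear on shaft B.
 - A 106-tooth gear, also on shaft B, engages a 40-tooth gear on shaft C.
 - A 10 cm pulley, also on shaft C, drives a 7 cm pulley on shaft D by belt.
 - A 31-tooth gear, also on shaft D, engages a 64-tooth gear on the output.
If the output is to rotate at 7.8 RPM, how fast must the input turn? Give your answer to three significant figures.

12.8 RPM

Overall ratio R = 3 × 0.37736 × 0.7 × 2.0645 = 1.636.
Required input speed = output speed × R = 7.8 × 1.636 = 12.761 RPM.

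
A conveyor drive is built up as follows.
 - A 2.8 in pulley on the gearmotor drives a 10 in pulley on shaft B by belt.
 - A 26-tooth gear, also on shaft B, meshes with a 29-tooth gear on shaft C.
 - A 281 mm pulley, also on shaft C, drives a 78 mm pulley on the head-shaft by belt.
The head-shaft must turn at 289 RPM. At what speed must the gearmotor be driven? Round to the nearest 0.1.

319.6 RPM

Overall ratio R = 3.5714 × 1.1154 × 0.27758 = 1.1057.
Required input speed = output speed × R = 289 × 1.1057 = 319.56 RPM.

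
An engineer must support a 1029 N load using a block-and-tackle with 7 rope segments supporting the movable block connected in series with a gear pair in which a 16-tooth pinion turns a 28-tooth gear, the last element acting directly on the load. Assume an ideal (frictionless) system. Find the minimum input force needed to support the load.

84 N

Block-and-tackle MA = number of supporting rope parts = 7.
Gear pair MA = 28/16 = 1.75.
Combined ideal MA = 7 × 1.75 = 12.25.
Effort = load / MA = 1029 / 12.25 = 84 N.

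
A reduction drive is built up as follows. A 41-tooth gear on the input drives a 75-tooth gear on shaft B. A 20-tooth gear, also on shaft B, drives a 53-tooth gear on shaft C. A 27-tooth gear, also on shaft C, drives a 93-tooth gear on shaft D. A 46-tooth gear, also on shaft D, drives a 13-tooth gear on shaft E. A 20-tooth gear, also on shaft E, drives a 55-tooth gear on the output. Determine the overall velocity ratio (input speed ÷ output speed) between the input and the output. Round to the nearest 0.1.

Each stage contributes driven/driver: gear mesh 75/41 = 1.8293, gear mesh 53/20 = 2.65, gear mesh 93/27 = 3.4444, gear mesh 13/46 = 0.28261, gear mesh 55/20 = 2.75.
Overall: 1.8293 × 2.65 × 3.4444 × 0.28261 × 2.75 = 12.977.

13.0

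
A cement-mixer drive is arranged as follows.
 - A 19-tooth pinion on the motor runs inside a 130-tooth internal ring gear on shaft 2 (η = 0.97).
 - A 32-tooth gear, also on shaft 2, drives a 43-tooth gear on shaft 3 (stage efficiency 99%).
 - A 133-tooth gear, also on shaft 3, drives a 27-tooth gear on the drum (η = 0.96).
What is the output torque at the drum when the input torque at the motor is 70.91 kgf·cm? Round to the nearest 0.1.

122.0 kgf·cm

After the internal gear (130/19): 70.91 × 6.8421 × 0.97 = 470.62 kgf·cm
After the gear mesh (43/32): 470.62 × 1.3438 × 0.99 = 626.07 kgf·cm
After the gear mesh (27/133): 626.07 × 0.20301 × 0.96 = 122.01 kgf·cm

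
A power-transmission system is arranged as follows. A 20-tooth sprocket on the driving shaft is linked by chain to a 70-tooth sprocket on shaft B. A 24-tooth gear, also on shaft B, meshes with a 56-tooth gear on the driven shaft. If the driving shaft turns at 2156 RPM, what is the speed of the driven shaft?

264 RPM

Chain: ratio = 70/20 = 3.5, so shaft B turns at 2156 / 3.5 = 616 RPM.
Gear mesh: ratio = 56/24 = 2.3333, so the driven shaft turns at 616 / 2.3333 = 264 RPM.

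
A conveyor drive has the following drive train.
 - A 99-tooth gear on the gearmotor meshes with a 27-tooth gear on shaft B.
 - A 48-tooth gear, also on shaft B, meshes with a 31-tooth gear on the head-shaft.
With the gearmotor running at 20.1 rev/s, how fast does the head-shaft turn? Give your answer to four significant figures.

114.1 rev/s

gear mesh 27/99 = 0.27273 → 20.1/0.27273 = 73.7 rev/s
gear mesh 31/48 = 0.64583 → 73.7/0.64583 = 114.12 rev/s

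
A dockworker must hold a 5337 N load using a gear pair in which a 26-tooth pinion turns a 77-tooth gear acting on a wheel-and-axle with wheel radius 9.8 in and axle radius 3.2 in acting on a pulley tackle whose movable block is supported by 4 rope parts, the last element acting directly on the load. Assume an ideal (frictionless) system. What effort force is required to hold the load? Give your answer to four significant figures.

147.1 N

Gear pair MA = 77/26 = 2.9615.
Wheel-and-axle MA = R/r = 9.8/3.2 = 3.0625.
Block-and-tackle MA = number of supporting rope parts = 4.
Combined ideal MA = 2.9615 × 3.0625 × 4 = 36.279.
Effort = load / MA = 5337 / 36.279 = 147.11 N.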